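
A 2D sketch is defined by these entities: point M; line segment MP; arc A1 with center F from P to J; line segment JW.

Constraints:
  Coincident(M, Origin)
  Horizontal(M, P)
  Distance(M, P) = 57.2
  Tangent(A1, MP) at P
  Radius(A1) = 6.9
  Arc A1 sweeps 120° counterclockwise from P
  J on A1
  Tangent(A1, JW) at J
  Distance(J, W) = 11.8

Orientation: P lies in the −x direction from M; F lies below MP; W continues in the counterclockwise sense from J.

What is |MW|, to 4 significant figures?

60.86

M is at the origin; M and P share the same y with |MP| = 57.2 and P on the −x side, so P = (-57.20, 0.000). A1 meets MP tangentially, so FP is at right angles to MP, so F = P + (0, -6.9) = (-57.20, -6.900). On A1, P sits at bearing 90° from F; a 120° counterclockwise sweep puts J at bearing 210°, so J = F + 6.9·(cos 210°, sin 210°) = (-63.18, -10.35). The tangent condition forces FJ to be normal to JW, so JW runs along (−sin 210°, cos 210°); with |JW| = 11.8, W = (-57.28, -20.57). Then |MW| = |W − M| = 60.86.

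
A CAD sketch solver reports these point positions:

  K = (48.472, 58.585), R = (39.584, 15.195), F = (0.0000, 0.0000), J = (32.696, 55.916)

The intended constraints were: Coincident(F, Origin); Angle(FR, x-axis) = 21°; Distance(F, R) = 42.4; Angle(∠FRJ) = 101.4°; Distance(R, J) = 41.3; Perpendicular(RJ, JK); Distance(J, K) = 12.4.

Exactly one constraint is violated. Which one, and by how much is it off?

Distance(J, K) = 12.4 — off by 3.60.

F = (0.00, 0.00) ✓; FR at 21.00° ✓; |FR| = 42.40 ✓; ∠FRJ = 101.4° ✓; |RJ| = 41.30 ✓; ∠(RJ, JK) = 90.00° ✓; |JK| = 16.00 ✗.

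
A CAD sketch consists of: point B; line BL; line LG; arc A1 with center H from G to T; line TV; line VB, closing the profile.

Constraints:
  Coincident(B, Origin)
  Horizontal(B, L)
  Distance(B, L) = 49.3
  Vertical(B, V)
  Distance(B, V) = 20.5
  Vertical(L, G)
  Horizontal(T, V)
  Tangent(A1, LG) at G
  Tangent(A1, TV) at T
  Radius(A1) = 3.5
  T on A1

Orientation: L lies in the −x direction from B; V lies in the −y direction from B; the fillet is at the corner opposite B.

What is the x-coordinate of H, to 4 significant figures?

-45.80

B is at the origin; BL is horizontal with |BL| = 49.3 and L on the −x side, so L = (-49.30, 0.000). B and V share the same x with |BV| = 20.5 and V on the −y side, so V = (0.000, -20.50). The virtual corner opposite B is at (-49.30, -20.50). Since A1 is tangent to LG there, HG ⟂ LG and since A1 is tangent to TV there, HT ⟂ TV, with radius 3.5, so the center H sits 3.5 in from both sides at H = (-45.80, -17.00). So H.x = -45.80.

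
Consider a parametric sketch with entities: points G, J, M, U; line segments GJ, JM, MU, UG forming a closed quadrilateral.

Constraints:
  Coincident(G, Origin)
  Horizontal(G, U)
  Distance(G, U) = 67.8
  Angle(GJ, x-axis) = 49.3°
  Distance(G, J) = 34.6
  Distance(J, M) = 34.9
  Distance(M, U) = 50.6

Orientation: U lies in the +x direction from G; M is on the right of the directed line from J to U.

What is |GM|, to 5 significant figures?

19.749

Checks: |JM| = 34.90 ✓; |MU| = 50.60 ✓.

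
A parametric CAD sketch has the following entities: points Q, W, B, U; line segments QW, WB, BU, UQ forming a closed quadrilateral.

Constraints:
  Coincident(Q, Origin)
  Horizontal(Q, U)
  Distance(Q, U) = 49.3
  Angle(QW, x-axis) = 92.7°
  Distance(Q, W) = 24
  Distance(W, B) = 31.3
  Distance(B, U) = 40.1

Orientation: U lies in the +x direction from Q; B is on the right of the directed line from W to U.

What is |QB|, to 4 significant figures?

11.01

Checks: |WB| = 31.30 ✓; |BU| = 40.10 ✓.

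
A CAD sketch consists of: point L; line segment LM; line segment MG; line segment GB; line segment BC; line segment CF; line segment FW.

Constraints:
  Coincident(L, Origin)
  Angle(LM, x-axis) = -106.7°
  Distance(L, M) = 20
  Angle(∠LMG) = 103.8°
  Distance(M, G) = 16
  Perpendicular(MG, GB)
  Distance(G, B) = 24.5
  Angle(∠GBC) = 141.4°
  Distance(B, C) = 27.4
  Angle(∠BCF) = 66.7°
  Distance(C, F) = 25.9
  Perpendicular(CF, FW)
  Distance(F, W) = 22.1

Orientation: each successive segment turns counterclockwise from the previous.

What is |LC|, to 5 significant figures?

26.745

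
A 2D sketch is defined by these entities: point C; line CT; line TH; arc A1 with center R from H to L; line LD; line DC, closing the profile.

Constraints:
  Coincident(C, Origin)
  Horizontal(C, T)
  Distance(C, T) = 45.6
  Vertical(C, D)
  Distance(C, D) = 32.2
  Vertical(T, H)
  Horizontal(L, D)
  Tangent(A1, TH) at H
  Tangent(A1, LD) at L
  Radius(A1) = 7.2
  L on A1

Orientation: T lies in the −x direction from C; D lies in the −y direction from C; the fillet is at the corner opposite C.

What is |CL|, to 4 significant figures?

50.11

C is at the origin; C and T share the same y with |CT| = 45.6 and T on the −x side, so T = (-45.60, 0.000). CD is vertical with |CD| = 32.2 and D on the −y side, so D = (0.000, -32.20). The virtual corner opposite C is at (-45.60, -32.20). Tangency of A1 to TH means the radius RH is perpendicular to TH and the tangent condition forces RL to be normal to LD, with radius 7.2, so the center R sits 7.2 in from both sides at R = (-38.40, -25.00). That places the tangent points at H = (-45.60, -25.00) on TH and L = (-38.40, -32.20) on LD. Then |CL| = |L − C| = 50.11.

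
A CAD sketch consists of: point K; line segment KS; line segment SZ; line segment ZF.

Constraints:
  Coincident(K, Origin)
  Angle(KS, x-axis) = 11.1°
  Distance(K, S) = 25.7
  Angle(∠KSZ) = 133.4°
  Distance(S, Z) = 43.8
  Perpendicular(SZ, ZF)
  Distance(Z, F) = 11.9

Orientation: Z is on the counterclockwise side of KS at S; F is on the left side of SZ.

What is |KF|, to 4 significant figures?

61.83

∠KSZ = 133.4°, so SZ runs at 11.1° + (180° − 133.4°) = 57.70° from the x-axis; with |SZ| = 43.8, Z = S + 43.8·(cos 57.70°, sin 57.70°) = (48.62, 41.97). SZ is perpendicular to ZF; with |ZF| = 11.9 on the left of SZ, F = Z + 11.9·(-0.8453, 0.5344) = (38.57, 48.33). Then |KF| = |F − K| = 61.83.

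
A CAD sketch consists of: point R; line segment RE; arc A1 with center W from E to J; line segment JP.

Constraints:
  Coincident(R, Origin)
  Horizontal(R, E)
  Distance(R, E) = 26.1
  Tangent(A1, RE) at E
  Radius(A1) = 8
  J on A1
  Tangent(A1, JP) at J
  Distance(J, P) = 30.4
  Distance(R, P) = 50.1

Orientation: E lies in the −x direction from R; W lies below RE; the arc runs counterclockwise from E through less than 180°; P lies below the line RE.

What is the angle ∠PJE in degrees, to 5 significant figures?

132.56°

R is at the origin; R and E share the same y with |RE| = 26.1 and E on the −x side, so E = (-26.100, 0.0000). Since A1 is tangent to RE there, WE ⟂ RE, so W = E + (0, -8) = (-26.100, -8.0000). Since WJ ⟂ JP (tangency), |WP| = √(8.0² + 30.4²) = 31.435 regardless of where J sits on A1. So P lies on both circle(R, 50.1) and circle(W, 31.435); the below-RE intersection is P = (-31.485, -38.970). J is the foot of the tangent from P: J = (-34.071, -8.6804).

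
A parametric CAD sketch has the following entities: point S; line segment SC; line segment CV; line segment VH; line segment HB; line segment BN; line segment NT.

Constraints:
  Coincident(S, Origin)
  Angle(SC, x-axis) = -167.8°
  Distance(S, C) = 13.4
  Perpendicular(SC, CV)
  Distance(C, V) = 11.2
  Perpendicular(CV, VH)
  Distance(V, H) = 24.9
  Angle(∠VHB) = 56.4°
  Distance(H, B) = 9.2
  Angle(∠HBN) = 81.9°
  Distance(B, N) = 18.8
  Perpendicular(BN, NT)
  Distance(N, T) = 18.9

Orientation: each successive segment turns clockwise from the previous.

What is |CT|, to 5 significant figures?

35.297

∠HBN = 81.9° gives BN at 150.50° from the x-axis; with |BN| = 18.8, N = (-10.846, 14.069). BN ⟂ NT, so NT runs at 60.500°; with |NT| = 18.9, T = (-1.5393, 30.519). Then |CT| = |T − C| = 35.297.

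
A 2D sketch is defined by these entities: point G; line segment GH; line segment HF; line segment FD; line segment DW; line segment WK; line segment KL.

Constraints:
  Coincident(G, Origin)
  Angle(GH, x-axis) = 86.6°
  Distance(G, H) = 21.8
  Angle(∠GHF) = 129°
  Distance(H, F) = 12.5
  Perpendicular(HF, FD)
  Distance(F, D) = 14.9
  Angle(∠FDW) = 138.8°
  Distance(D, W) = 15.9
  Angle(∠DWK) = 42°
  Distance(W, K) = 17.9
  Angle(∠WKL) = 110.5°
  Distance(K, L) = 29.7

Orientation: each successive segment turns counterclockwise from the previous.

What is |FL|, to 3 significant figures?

17.0

G is at the origin; GH runs at 86.6° with length 21.8, so H = (1.29, 21.8). ∠GHF = 129.0° gives HF at 138° from the x-axis; with |HF| = 12.5, F = (-7.94, 30.2). HF ⟂ FD, so FD runs at -132°; with |FD| = 14.9, D = (-18.0, 19.2). ∠FDW = 138.8° gives DW at -91.2° from the x-axis; with |DW| = 15.9, W = (-18.3, 3.29). ∠DWK = 42.0° gives WK at 46.8° from the x-axis; with |WK| = 17.9, K = (-6.06, 16.3). ∠WKL = 110.5° gives KL at 116° from the x-axis; with |KL| = 29.7, L = (-19.2, 43.0). Then |FL| = |L − F| = 17.0.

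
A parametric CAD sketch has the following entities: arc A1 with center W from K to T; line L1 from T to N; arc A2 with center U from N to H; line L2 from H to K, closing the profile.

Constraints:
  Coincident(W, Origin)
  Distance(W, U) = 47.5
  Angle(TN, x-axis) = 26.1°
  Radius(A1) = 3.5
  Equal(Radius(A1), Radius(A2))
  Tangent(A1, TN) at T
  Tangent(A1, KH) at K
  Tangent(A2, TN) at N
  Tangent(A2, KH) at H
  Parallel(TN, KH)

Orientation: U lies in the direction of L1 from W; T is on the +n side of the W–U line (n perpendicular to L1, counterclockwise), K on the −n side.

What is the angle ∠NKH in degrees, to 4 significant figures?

8.383°

The slot axis is L1's direction at 26.1°, so u = (cos 26.1°, sin 26.1°) = (0.8980, 0.4399) and n = (−sin 26.1°, cos 26.1°) = (-0.4399, 0.8980). W is at the origin and U lies 47.5 along u from W, so U = 47.5·u = (42.66, 20.90). Tangency of A1 to both parallel lines with radius 3.5 puts T and K at W ± 3.5·n: T = (-1.540, 3.143), K = (1.540, -3.143). Equal radii place N and H the same way about U: N = U + 3.5·n = (41.12, 24.04), H = U − 3.5·n = (44.20, 17.75). Then cos ∠NKH = KN·KH / (|KN||KH|), giving 8.383°.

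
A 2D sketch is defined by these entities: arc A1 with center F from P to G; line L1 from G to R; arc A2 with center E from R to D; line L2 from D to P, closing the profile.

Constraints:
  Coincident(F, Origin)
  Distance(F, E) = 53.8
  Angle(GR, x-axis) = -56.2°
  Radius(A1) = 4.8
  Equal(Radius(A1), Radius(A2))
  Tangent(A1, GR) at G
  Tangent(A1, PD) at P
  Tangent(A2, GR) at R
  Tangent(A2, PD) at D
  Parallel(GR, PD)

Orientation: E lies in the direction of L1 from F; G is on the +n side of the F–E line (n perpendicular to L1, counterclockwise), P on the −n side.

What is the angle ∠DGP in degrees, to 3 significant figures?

79.9°

Tangency of A1 to both parallel lines with radius 4.8 puts G and P at F ± 4.8·n: G = (3.99, 2.67), P = (-3.99, -2.67). Equal radii place R and D the same way about E: R = E + 4.8·n = (33.9, -42.0), D = E − 4.8·n = (25.9, -47.4). Then cos ∠DGP = GD·GP / (|GD||GP|), giving 79.9°.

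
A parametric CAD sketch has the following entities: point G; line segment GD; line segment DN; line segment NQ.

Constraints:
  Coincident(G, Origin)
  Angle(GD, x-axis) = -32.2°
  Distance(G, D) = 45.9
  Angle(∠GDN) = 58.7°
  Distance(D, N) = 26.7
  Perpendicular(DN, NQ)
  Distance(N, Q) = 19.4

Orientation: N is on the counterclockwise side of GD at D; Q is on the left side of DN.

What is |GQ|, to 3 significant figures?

20.0

G is at the origin; GD runs at -32.2° with length 45.9, so D = 45.9·(cos -32.2°, sin -32.2°) = (38.8, -24.5). ∠GDN = 58.7°, so DN runs at -32.2° + (180° − 58.7°) = 89.1° from the x-axis; with |DN| = 26.7, N = D + 26.7·(cos 89.1°, sin 89.1°) = (39.3, 2.24). The perpendicularity gives NQ at right angles to DN; with |NQ| = 19.4 on the left of DN, Q = N + 19.4·(-1.00, 0.0157) = (19.9, 2.54). Then |GQ| = |Q − G| = 20.0.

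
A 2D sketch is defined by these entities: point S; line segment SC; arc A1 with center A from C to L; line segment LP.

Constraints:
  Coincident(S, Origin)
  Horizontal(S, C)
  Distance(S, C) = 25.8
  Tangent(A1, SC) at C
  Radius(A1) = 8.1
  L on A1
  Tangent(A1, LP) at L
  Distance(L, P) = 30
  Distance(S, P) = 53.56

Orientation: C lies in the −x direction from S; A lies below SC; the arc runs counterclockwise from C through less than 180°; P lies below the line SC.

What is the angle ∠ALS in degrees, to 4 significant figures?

22.51°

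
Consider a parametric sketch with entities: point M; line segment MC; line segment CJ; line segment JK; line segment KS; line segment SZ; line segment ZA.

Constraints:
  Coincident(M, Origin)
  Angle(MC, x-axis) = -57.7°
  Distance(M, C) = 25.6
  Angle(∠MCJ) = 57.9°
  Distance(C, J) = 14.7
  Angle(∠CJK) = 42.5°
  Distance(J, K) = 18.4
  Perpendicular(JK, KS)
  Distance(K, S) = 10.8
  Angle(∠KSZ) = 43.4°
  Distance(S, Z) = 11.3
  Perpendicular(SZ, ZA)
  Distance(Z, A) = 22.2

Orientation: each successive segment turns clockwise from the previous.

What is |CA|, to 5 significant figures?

27.645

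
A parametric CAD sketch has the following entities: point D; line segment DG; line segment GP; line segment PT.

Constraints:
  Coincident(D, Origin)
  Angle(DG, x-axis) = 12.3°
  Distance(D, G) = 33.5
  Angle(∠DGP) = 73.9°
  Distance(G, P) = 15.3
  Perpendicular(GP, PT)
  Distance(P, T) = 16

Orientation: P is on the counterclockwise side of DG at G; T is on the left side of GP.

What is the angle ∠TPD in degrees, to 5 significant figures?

10.577°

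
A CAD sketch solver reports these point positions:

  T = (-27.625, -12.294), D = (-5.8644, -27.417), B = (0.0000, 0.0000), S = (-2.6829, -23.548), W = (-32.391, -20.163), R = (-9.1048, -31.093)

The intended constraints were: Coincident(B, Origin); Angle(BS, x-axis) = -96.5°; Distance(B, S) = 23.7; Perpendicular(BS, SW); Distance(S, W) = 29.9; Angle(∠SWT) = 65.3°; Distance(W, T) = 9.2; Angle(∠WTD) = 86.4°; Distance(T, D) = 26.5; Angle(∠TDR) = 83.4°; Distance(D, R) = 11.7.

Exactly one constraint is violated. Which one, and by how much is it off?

Distance(D, R) = 11.7 — off by 6.80.

B = (0.00, 0.00) ✓; BS at -96.50° ✓; |BS| = 23.70 ✓; ∠(BS, SW) = 90.00° ✓; |SW| = 29.90 ✓; ∠SWT = 65.30° ✓; |WT| = 9.200 ✓; ∠WTD = 86.40° ✓; |TD| = 26.50 ✓; ∠TDR = 83.40° ✓; |DR| = 4.900 ✗.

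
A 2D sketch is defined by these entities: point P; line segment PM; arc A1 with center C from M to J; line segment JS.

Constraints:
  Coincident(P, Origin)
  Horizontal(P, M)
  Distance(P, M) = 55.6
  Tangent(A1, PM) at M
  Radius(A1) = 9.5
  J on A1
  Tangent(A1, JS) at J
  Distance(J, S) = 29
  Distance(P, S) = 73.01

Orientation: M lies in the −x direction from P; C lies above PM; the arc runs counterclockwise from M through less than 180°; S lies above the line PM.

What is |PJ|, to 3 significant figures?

49.4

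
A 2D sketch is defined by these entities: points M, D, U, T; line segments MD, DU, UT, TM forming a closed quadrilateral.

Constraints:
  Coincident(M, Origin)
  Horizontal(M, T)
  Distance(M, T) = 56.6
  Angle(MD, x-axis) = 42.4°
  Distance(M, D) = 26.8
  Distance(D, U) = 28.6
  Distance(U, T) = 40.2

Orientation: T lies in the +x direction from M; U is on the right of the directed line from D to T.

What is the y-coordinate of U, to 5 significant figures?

-10.458

Checks: |DU| = 28.60 ✓; |UT| = 40.20 ✓.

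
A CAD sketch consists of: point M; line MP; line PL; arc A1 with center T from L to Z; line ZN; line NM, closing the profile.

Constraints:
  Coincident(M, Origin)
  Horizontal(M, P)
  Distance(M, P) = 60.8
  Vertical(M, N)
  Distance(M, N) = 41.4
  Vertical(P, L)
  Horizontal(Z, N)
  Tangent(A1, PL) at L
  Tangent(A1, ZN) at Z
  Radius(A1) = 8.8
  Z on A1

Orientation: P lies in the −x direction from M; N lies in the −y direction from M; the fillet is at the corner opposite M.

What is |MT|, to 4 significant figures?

61.37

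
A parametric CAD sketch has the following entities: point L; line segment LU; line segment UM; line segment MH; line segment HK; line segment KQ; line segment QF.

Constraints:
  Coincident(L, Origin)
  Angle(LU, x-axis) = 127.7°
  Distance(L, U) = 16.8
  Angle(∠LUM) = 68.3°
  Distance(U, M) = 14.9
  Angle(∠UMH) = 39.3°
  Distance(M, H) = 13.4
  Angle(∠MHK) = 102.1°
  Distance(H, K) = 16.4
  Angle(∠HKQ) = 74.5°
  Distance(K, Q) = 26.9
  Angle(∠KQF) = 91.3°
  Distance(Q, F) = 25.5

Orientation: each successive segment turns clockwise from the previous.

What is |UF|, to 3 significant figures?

29.1

∠HKQ = 74.5° gives KQ at 51.9° from the x-axis; with |KQ| = 26.9, Q = (-2.12, 33.9). ∠KQF = 91.3° gives QF at -36.8° from the x-axis; with |QF| = 25.5, F = (18.3, 18.6). Then |UF| = |F − U| = 29.1.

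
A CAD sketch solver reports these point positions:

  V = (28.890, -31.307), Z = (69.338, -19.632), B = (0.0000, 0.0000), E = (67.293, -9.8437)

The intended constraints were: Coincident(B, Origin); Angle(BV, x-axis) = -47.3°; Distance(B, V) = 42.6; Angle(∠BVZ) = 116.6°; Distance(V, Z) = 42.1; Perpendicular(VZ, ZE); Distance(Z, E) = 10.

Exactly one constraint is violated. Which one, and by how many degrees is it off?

Perpendicular(VZ, ZE) — off by 4.30°.

B = (0.00, 0.00) ✓; BV at -47.30° ✓; |BV| = 42.60 ✓; ∠BVZ = 116.6° ✓; |VZ| = 42.10 ✓; ∠(VZ, ZE) = 85.70° ✗; |ZE| = 10.00 ✓.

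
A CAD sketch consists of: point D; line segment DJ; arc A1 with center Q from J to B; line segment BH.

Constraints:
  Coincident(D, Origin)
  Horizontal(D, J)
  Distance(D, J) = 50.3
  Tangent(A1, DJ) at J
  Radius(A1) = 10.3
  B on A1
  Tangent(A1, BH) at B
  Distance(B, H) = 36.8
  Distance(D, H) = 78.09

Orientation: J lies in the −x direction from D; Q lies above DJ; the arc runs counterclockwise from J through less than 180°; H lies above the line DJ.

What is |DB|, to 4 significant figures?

44.85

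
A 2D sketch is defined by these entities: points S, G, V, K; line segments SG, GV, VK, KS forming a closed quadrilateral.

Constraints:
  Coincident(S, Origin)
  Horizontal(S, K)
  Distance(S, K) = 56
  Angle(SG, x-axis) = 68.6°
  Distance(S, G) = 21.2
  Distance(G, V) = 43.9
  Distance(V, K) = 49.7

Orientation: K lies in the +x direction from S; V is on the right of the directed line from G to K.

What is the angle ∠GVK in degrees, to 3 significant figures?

67.4°

S is at the origin; SK is horizontal with |SK| = 56.0 and K in +x, so K = (56.0, 0). SG runs at 68.6° with |SG| = 21.2, so G = (7.74, 19.7). V is determined by |GV| = 43.9 and |VK| = 49.7 together: it lies at the intersection of circle(G, 43.9) and circle(K, 49.7). With |GK| = 52.1, the foot of the radical line on GK is 20.9 from G and the perpendicular offset is √(43.9² − 20.9²) = 38.6. Taking the right-of-GK solution: V = (12.4, -23.9).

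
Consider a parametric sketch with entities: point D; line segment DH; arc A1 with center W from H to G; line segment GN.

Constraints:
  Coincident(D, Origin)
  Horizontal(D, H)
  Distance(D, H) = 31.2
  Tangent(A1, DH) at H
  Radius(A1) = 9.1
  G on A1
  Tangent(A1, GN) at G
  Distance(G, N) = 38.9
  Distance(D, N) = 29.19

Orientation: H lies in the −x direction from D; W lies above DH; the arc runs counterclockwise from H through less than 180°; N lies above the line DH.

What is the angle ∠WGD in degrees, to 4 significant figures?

138.6°

Checks: |WG| = 9.100 ✓; ∠(WG, GN) = 90.00° ✓; |GN| = 38.90 ✓; |DN| = 29.19 ✓.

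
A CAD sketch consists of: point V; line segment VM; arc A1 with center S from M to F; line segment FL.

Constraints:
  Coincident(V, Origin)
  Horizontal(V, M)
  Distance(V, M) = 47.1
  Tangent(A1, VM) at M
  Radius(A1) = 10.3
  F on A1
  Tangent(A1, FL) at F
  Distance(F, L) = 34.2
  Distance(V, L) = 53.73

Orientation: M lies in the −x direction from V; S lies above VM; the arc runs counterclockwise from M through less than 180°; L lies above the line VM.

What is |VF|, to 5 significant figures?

37.959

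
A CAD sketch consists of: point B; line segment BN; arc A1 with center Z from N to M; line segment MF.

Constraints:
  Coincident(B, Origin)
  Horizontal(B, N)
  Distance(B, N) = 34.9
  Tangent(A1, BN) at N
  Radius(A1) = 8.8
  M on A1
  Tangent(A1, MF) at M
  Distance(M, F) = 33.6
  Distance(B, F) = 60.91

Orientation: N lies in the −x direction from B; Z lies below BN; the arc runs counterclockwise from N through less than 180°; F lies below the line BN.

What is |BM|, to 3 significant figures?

44.6

Checks: |ZM| = 8.800 ✓; ∠(ZM, MF) = 90.00° ✓; |MF| = 33.60 ✓; |BF| = 60.91 ✓.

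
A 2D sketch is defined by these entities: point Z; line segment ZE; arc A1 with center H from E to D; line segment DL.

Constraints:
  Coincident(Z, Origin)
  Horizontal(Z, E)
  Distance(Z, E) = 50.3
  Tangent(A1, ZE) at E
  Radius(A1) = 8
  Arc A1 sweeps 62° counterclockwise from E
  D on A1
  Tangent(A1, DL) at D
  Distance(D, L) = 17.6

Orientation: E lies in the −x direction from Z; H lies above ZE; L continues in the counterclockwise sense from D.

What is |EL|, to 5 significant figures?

25.026

Z is at the origin; Z and E share the same y with |ZE| = 50.3 and E on the −x side, so E = (-50.300, 0.0000). A1 meets ZE tangentially, so HE is at right angles to ZE, so H = E + (0, 8) = (-50.300, 8.0000). On A1, E sits at bearing -90° from H; a 62° counterclockwise sweep puts D at bearing -28°, so D = H + 8.0·(cos -28°, sin -28°) = (-43.236, 4.2442). The tangent condition forces HD to be normal to DL, so DL runs along (−sin -28°, cos -28°); with |DL| = 17.6, L = (-34.974, 19.784). Then |EL| = |L − E| = 25.026.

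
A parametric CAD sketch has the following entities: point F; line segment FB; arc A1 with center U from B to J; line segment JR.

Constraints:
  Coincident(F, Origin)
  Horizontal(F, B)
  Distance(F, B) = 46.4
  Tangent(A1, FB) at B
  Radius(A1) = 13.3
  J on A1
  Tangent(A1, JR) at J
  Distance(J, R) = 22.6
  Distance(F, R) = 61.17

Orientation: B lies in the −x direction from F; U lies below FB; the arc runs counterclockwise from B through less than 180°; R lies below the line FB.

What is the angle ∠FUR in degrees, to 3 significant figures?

107°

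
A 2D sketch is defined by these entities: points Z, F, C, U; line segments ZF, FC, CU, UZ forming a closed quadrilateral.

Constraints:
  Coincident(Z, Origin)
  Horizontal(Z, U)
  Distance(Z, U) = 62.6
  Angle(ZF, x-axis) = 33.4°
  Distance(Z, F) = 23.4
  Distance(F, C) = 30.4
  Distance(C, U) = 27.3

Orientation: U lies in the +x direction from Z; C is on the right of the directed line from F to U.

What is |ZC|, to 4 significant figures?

39.49

Checks: Z = (0.00, 0.00) ✓; |FC| = 30.40 ✓; |CU| = 27.30 ✓.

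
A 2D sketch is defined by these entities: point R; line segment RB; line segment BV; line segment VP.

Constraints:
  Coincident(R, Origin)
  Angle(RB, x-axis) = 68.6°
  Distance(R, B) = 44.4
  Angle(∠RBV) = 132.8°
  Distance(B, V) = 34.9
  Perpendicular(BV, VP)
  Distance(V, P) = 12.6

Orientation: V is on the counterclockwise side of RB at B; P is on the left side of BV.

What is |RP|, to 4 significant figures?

68.07

R is at the origin; RB runs at 68.6° with length 44.4, so B = 44.4·(cos 68.6°, sin 68.6°) = (16.20, 41.34). ∠RBV = 132.8°, so BV runs at 68.6° + (180° − 132.8°) = 115.8° from the x-axis; with |BV| = 34.9, V = B + 34.9·(cos 115.8°, sin 115.8°) = (1.011, 72.76). The perpendicularity gives VP at right angles to BV; with |VP| = 12.6 on the left of BV, P = V + 12.6·(-0.9003, -0.4352) = (-10.33, 67.28). Then |RP| = |P − R| = 68.07.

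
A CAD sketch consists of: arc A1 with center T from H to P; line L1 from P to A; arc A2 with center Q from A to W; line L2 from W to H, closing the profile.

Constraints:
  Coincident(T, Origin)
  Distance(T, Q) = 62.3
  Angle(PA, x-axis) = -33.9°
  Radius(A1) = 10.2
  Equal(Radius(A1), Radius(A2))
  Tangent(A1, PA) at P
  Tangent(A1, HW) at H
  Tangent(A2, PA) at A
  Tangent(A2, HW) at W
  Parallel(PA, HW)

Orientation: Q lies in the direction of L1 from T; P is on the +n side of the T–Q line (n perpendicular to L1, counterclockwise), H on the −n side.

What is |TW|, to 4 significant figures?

63.13

The slot axis is L1's direction at -33.9°, so u = (cos -33.9°, sin -33.9°) = (0.8300, -0.5577) and n = (−sin -33.9°, cos -33.9°) = (0.5577, 0.8300). T is at the origin and Q lies 62.3 along u from T, so Q = 62.3·u = (51.71, -34.75). Tangency of A1 to both parallel lines with radius 10.2 puts P and H at T ± 10.2·n: P = (5.689, 8.466), H = (-5.689, -8.466). Equal radii place A and W the same way about Q: A = Q + 10.2·n = (57.40, -26.28), W = Q − 10.2·n = (46.02, -43.21). Then |TW| = |W − T| = 63.13.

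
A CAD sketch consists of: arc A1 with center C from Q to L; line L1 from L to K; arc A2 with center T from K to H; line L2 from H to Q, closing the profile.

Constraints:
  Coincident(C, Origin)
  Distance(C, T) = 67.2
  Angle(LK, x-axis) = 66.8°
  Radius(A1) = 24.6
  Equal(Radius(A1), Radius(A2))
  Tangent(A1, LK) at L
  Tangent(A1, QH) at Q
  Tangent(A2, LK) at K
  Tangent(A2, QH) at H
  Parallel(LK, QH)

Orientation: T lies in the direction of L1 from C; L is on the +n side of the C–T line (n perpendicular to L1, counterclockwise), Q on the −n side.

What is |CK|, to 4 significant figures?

71.56

Tangency of A1 to both parallel lines with radius 24.6 puts L and Q at C ± 24.6·n: L = (-22.61, 9.691), Q = (22.61, -9.691). Equal radii place K and H the same way about T: K = T + 24.6·n = (3.862, 71.46), H = T − 24.6·n = (49.08, 52.07). Then |CK| = |K − C| = 71.56.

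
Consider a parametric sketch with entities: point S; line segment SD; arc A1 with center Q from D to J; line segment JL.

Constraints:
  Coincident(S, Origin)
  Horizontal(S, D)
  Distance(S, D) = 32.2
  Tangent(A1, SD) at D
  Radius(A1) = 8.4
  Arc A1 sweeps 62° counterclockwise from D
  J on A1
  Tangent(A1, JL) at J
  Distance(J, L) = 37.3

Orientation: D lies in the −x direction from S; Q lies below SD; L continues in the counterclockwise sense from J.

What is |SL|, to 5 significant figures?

68.276

S is at the origin; SD is horizontal with |SD| = 32.2 and D on the −x side, so D = (-32.200, 0.0000). A1 meets SD tangentially, so QD is at right angles to SD, so Q = D + (0, -8.4) = (-32.200, -8.4000). On A1, D sits at bearing 90° from Q; a 62° counterclockwise sweep puts J at bearing 152°, so J = Q + 8.4·(cos 152°, sin 152°) = (-39.617, -4.4564). A1 meets JL tangentially, so QJ is at right angles to JL, so JL runs along (−sin 152°, cos 152°); with |JL| = 37.3, L = (-57.128, -37.390). Then |SL| = |L − S| = 68.276.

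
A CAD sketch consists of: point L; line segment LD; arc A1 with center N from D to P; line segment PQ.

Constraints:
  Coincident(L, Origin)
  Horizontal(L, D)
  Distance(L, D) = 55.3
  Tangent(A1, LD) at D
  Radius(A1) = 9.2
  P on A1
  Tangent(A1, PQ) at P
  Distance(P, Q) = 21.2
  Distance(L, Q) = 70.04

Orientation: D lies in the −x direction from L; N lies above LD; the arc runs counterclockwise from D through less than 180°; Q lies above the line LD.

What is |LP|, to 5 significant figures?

50.883

L is at the origin; LD is horizontal with |LD| = 55.3 and D on the −x side, so D = (-55.300, 0.0000). The tangent condition forces ND to be normal to LD, so N = D + (0, 9.2) = (-55.300, 9.2000). Since NP ⟂ PQ (tangency), |NQ| = √(9.2² + 21.2²) = 23.110 regardless of where P sits on A1. So Q lies on both circle(L, 70.04) and circle(N, 23.110); the above-LD intersection is Q = (-62.772, 31.069). P is the foot of the tangent from Q: P = (-48.498, 15.394).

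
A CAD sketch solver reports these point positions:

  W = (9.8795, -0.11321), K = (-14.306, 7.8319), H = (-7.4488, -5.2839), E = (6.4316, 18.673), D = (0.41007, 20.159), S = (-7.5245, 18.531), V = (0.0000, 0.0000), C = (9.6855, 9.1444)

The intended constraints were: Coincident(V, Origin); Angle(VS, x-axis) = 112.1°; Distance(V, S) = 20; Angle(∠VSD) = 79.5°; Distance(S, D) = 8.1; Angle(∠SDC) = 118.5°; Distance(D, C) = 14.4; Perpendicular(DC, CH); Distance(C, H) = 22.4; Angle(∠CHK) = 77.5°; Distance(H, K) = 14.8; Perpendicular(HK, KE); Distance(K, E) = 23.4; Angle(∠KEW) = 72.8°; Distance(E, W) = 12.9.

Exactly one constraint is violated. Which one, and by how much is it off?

Distance(E, W) = 12.9 — off by 6.20.

V = (0.00, 0.00) ✓; VS at 112.1° ✓; |VS| = 20.00 ✓; ∠VSD = 79.50° ✓; |SD| = 8.100 ✓; ∠SDC = 118.5° ✓; |DC| = 14.40 ✓; ∠(DC, CH) = 90.00° ✓; |CH| = 22.40 ✓; ∠CHK = 77.50° ✓; |HK| = 14.80 ✓; ∠(HK, KE) = 90.00° ✓; |KE| = 23.40 ✓; ∠KEW = 72.80° ✓; |EW| = 19.10 ✗.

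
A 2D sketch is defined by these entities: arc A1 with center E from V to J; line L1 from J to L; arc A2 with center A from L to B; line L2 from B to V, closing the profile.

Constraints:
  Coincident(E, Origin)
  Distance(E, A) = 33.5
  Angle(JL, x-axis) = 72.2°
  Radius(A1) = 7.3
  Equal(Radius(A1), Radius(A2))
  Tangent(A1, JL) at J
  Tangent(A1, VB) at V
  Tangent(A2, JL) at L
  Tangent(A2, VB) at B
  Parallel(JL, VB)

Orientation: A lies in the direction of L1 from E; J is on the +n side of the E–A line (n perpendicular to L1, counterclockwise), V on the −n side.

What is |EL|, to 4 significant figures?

34.29

The slot axis is L1's direction at 72.2°, so u = (cos 72.2°, sin 72.2°) = (0.3057, 0.9521) and n = (−sin 72.2°, cos 72.2°) = (-0.9521, 0.3057). E is at the origin and A lies 33.5 along u from E, so A = 33.5·u = (10.24, 31.90). Tangency of A1 to both parallel lines with radius 7.3 puts J and V at E ± 7.3·n: J = (-6.951, 2.232), V = (6.951, -2.232). Equal radii place L and B the same way about A: L = A + 7.3·n = (3.290, 34.13), B = A − 7.3·n = (17.19, 29.66). Then |EL| = |L − E| = 34.29.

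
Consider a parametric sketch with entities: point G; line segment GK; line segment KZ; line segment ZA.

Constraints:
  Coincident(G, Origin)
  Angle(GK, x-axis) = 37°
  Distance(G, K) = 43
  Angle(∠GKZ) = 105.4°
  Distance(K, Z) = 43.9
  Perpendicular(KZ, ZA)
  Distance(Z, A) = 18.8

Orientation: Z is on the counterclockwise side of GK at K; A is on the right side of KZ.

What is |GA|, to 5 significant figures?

81.798

G is at the origin; GK runs at 37.0° with length 43.0, so K = 43.0·(cos 37.0°, sin 37.0°) = (34.341, 25.878). ∠GKZ = 105.4°, so KZ runs at 37.0° + (180° − 105.4°) = 111.60° from the x-axis; with |KZ| = 43.9, Z = K + 43.9·(cos 111.60°, sin 111.60°) = (18.181, 66.695). KZ is perpendicular to ZA; with |ZA| = 18.8 on the right of KZ, A = Z + 18.8·(0.92978, 0.36812) = (35.660, 73.616). Then |GA| = |A − G| = 81.798.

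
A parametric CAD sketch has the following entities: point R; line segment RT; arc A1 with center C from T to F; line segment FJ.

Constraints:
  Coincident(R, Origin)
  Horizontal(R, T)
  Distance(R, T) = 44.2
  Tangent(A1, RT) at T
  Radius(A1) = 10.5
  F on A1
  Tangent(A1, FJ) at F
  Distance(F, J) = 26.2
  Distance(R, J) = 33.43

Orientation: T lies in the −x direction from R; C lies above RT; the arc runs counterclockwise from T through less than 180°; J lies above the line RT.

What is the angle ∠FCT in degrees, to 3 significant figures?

55.7°

Checks: |CF| = 10.50 ✓; ∠(CF, FJ) = 90.00° ✓; |FJ| = 26.20 ✓; |RJ| = 33.43 ✓.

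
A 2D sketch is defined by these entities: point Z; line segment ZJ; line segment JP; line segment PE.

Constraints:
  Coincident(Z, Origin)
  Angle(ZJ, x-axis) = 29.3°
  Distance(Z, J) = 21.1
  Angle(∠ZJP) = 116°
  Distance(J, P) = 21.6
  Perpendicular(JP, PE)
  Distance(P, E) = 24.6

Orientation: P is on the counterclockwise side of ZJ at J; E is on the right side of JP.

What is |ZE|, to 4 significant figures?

53.38

Z is at the origin; ZJ runs at 29.3° with length 21.1, so J = 21.1·(cos 29.3°, sin 29.3°) = (18.40, 10.33). ∠ZJP = 116.0°, so JP runs at 29.3° + (180° − 116.0°) = 93.30° from the x-axis; with |JP| = 21.6, P = J + 21.6·(cos 93.30°, sin 93.30°) = (17.16, 31.89). JP is perpendicular to PE; with |PE| = 24.6 on the right of JP, E = P + 24.6·(0.9983, 0.05756) = (41.72, 33.31). Then |ZE| = |E − Z| = 53.38.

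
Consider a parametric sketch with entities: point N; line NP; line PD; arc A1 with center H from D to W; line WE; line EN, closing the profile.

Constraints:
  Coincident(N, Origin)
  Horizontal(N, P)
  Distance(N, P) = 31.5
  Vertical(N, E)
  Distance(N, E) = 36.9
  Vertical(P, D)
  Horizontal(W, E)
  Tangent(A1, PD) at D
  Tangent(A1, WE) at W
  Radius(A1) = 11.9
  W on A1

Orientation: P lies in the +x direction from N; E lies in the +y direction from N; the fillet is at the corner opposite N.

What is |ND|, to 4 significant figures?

40.22

N is at the origin; NP is horizontal with |NP| = 31.5 and P on the +x side, so P = (31.50, 0.000). NE is vertical with |NE| = 36.9 and E on the +y side, so E = (0.000, 36.90). The virtual corner opposite N is at (31.50, 36.90). Since A1 is tangent to PD there, HD ⟂ PD and A1 meets WE tangentially, so HW is at right angles to WE, with radius 11.9, so the center H sits 11.9 in from both sides at H = (19.60, 25.00). That places the tangent points at D = (31.50, 25.00) on PD and W = (19.60, 36.90) on WE. Then |ND| = |D − N| = 40.22.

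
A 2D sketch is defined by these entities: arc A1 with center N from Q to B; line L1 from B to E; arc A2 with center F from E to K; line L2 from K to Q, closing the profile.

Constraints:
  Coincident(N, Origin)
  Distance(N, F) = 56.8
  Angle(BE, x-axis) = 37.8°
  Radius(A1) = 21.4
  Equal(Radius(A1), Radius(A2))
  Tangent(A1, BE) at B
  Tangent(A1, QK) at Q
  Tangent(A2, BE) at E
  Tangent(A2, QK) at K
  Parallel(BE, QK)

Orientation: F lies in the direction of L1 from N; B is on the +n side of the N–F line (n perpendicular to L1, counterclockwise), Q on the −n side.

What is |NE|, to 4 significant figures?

60.70

The slot axis is L1's direction at 37.8°, so u = (cos 37.8°, sin 37.8°) = (0.7902, 0.6129) and n = (−sin 37.8°, cos 37.8°) = (-0.6129, 0.7902). N is at the origin and F lies 56.8 along u from N, so F = 56.8·u = (44.88, 34.81). Tangency of A1 to both parallel lines with radius 21.4 puts B and Q at N ± 21.4·n: B = (-13.12, 16.91), Q = (13.12, -16.91). Equal radii place E and K the same way about F: E = F + 21.4·n = (31.76, 51.72), K = F − 21.4·n = (58.00, 17.90). Then |NE| = |E − N| = 60.70.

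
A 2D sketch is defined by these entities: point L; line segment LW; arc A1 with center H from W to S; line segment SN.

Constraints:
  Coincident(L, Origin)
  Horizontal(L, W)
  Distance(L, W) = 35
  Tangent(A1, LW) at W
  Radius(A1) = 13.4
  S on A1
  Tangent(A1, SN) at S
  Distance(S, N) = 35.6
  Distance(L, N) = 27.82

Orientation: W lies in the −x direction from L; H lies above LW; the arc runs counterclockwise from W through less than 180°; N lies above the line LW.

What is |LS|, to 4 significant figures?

26.12

L is at the origin; L and W share the same y with |LW| = 35.0 and W on the −x side, so W = (-35.00, 0.000). A1 meets LW tangentially, so HW is at right angles to LW, so H = W + (0, 13.4) = (-35.00, 13.40). Since HS ⟂ SN (tangency), |HN| = √(13.4² + 35.6²) = 38.04 regardless of where S sits on A1. So N lies on both circle(L, 27.82) and circle(H, 38.04); the above-LW intersection is N = (0.1995, 27.82). S is the foot of the tangent from N: S = (-25.88, 3.584).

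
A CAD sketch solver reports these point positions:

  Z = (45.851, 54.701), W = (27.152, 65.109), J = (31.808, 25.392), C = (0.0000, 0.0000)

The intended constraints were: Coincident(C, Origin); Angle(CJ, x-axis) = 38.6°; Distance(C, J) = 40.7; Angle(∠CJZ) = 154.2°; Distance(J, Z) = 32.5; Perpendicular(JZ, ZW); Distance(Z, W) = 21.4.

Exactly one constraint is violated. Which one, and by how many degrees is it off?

Perpendicular(JZ, ZW) — off by 3.50°.

C = (0.00, 0.00) ✓; CJ at 38.60° ✓; |CJ| = 40.70 ✓; ∠CJZ = 154.2° ✓; |JZ| = 32.50 ✓; ∠(JZ, ZW) = 86.50° ✗; |ZW| = 21.40 ✓.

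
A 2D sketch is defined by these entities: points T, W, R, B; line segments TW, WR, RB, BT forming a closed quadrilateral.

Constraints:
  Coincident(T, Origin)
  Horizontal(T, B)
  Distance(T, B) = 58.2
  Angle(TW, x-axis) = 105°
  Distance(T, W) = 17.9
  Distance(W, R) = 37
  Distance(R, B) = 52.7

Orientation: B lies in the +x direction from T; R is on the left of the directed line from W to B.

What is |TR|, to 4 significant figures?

47.10

Checks: |WR| = 37.00 ✓; |RB| = 52.70 ✓.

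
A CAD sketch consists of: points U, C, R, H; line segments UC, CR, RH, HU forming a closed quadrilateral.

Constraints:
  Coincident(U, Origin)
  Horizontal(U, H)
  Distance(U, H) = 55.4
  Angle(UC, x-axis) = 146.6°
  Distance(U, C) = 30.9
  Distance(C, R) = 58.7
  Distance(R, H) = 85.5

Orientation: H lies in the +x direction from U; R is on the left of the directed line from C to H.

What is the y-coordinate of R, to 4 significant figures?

67.91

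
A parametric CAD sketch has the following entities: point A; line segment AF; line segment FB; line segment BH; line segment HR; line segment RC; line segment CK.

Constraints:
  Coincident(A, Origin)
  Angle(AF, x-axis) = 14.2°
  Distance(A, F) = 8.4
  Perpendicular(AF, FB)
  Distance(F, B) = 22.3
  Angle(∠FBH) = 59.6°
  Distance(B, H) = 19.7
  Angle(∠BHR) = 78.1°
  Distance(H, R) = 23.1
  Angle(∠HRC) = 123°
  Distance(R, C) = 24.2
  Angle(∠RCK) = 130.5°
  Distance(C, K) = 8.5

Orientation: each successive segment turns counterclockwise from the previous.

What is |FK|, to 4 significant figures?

27.60

A is at the origin; AF runs at 14.2° with length 8.4, so F = (8.143, 2.061). AF ⟂ FB, so FB runs at 104.2°; with |FB| = 22.3, B = (2.673, 23.68). ∠FBH = 59.6° gives BH at -135.4° from the x-axis; with |BH| = 19.7, H = (-11.35, 9.847). ∠BHR = 78.1° gives HR at -33.50° from the x-axis; with |HR| = 23.1, R = (7.909, -2.903). ∠HRC = 123.0° gives RC at 23.50° from the x-axis; with |RC| = 24.2, C = (30.10, 6.747). ∠RCK = 130.5° gives CK at 73.00° from the x-axis; with |CK| = 8.5, K = (32.59, 14.88). Then |FK| = |K − F| = 27.60.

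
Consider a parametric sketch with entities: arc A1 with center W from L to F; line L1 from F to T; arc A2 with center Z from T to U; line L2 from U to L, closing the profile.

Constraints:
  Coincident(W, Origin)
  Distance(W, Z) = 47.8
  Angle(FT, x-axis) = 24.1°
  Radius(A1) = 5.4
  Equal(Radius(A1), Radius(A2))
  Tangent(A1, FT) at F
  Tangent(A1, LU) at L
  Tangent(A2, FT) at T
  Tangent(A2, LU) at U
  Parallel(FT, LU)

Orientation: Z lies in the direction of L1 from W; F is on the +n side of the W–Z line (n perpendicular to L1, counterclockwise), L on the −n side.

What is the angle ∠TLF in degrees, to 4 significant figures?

77.27°

The slot axis is L1's direction at 24.1°, so u = (cos 24.1°, sin 24.1°) = (0.9128, 0.4083) and n = (−sin 24.1°, cos 24.1°) = (-0.4083, 0.9128). W is at the origin and Z lies 47.8 along u from W, so Z = 47.8·u = (43.63, 19.52). Tangency of A1 to both parallel lines with radius 5.4 puts F and L at W ± 5.4·n: F = (-2.205, 4.929), L = (2.205, -4.929). Equal radii place T and U the same way about Z: T = Z + 5.4·n = (41.43, 24.45), U = Z − 5.4·n = (45.84, 14.59). Then cos ∠TLF = LT·LF / (|LT||LF|), giving 77.27°.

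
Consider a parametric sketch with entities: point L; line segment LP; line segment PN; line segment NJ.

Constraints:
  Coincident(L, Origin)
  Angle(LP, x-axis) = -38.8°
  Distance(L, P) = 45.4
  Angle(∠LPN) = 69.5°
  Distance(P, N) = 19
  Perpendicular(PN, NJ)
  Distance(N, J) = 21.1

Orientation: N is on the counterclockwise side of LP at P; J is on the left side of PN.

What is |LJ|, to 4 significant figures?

21.65

L is at the origin; LP runs at -38.8° with length 45.4, so P = 45.4·(cos -38.8°, sin -38.8°) = (35.38, -28.45). ∠LPN = 69.5°, so PN runs at -38.8° + (180° − 69.5°) = 71.70° from the x-axis; with |PN| = 19.0, N = P + 19.0·(cos 71.70°, sin 71.70°) = (41.35, -10.41). PN is perpendicular to NJ; with |NJ| = 21.1 on the left of PN, J = N + 21.1·(-0.9494, 0.3140) = (21.31, -3.783). Then |LJ| = |J − L| = 21.65.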